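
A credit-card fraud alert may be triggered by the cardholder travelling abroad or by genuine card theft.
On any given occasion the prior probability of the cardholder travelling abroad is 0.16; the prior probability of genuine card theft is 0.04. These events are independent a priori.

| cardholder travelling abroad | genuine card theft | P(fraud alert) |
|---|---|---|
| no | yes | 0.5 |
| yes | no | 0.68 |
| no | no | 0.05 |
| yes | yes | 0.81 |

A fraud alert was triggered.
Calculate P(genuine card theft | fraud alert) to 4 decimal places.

P(genuine card theft | fraud alert) ≈ 0.1318

For the numerator, keep only genuine card theft=true terms: 0.016800 + 0.005184 = 0.021984
The normalizing constant is 0.05·0.84·0.96 + 0.5·0.84·0.04 + 0.68·0.16·0.96 + 0.81·0.16·0.04 = 0.166752
P(genuine card theft | fraud alert) = 0.021984/0.166752 ≈ 0.1318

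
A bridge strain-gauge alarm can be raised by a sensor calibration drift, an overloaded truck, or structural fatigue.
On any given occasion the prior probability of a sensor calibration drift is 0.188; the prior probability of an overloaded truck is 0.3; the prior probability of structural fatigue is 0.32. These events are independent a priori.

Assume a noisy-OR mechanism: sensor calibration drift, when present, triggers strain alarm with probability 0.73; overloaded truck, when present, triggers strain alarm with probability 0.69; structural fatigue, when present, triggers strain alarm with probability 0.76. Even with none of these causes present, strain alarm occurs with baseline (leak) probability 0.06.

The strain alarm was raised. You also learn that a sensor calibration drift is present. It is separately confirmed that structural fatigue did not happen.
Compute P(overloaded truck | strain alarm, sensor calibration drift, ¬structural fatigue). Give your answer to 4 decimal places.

P(overloaded truck | strain alarm, sensor calibration drift, ¬structural fatigue) ≈ 0.3460

Under noisy-OR, P(strain alarm | causes) = 1 − (1−0.06)·∏(1−qᵢ) over the active causes.
P(strain alarm | sensor calibration drift, ¬structural fatigue) = 0.7462·0.7 + 0.921322·0.3 = 0.522340 + 0.276397 = 0.798737
Of this, 0.276397 comes from 0.921322·0.3 (the overloaded truck=true cases).
Hence the posterior is 0.276397/0.798737 ≈ 0.3460.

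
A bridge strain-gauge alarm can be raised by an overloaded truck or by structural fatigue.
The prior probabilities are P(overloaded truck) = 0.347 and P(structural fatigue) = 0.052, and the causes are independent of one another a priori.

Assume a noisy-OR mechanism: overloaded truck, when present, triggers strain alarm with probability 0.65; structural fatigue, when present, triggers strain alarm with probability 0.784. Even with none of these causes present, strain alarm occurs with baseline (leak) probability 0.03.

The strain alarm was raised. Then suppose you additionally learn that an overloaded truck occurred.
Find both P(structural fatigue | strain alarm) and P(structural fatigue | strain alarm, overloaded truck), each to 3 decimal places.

P(structural fatigue | strain alarm) ≈ 0.156; P(structural fatigue | strain alarm, overloaded truck) ≈ 0.071

Under noisy-OR, P(strain alarm | causes) = 1 − (1−0.03)·∏(1−qᵢ) over the active causes.
For the numerator, keep only structural fatigue=true terms: 0.026842 + 0.016721 = 0.043563
Normalizer over all consistent configurations: 0.03*0.653*0.948 + 0.79048*0.653*0.052 + 0.6605*0.347*0.948 + 0.926668*0.347*0.052 = 0.279409
P(structural fatigue | strain alarm) = 0.043563/0.279409 ≈ 0.156

Now condition on the additional information:
P(strain alarm | overloaded truck) = 0.6605·0.948 + 0.926668·0.052 = 0.626154 + 0.048187 = 0.674341
Restricting to configurations with structural fatigue present: 0.926668·0.052 = 0.048187.
So P(structural fatigue | strain alarm, overloaded truck) = 0.048187/0.674341 ≈ 0.071.
Conditioning on overloaded truck lowers the posterior on structural fatigue: the classic explaining-away effect in a common-effect structure.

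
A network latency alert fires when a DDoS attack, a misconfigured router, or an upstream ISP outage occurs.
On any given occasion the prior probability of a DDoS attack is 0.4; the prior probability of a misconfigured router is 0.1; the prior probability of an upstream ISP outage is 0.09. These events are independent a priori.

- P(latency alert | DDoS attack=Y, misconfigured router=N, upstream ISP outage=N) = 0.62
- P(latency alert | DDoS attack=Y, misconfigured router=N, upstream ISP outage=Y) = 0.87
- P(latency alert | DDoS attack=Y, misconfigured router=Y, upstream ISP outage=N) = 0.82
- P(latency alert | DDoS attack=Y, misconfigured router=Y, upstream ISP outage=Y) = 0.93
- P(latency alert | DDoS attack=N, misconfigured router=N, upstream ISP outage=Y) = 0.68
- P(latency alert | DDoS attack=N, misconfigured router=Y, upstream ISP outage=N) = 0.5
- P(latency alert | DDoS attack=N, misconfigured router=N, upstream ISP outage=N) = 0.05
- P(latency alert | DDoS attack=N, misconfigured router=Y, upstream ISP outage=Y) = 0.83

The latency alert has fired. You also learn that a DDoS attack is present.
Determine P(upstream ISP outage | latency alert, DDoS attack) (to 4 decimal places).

P(upstream ISP outage | latency alert, DDoS attack) ≈ 0.1192

Enumerate the 4 (misconfigured router, upstream ISP outage) configurations and weight by the priors:
  P(latency alert | DDoS attack) = 0.62·0.9·0.91 + 0.87·0.9·0.09 + 0.82·0.1·0.91 + 0.93·0.1·0.09
        = 0.507780 + 0.070470 + 0.074620 + 0.008370 = 0.661240
The terms with upstream ISP outage present sum to 0.078840, so
  P(upstream ISP outage | latency alert, DDoS attack) = 0.078840 / 0.661240 ≈ 0.1192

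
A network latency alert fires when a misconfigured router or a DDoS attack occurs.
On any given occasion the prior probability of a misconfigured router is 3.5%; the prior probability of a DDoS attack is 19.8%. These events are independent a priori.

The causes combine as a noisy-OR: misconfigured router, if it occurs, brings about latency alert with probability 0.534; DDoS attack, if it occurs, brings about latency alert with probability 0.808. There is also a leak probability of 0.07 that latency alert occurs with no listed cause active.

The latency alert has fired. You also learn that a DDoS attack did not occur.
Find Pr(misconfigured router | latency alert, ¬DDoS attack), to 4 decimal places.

Under noisy-OR, P(latency alert | causes) = 1 − (1−0.07)·∏(1−qᵢ) over the active causes.
P(latency alert | ¬DDoS attack) = 0.07·0.965 + 0.56662·0.035 = 0.067550 + 0.019832 = 0.087382
Restricting to configurations with misconfigured router present: 0.56662·0.035 = 0.019832.
So P(misconfigured router | latency alert, ¬DDoS attack) = 0.019832/0.087382 ≈ 0.2270.

Pr(misconfigured router | latency alert, ¬DDoS attack) ≈ 0.2270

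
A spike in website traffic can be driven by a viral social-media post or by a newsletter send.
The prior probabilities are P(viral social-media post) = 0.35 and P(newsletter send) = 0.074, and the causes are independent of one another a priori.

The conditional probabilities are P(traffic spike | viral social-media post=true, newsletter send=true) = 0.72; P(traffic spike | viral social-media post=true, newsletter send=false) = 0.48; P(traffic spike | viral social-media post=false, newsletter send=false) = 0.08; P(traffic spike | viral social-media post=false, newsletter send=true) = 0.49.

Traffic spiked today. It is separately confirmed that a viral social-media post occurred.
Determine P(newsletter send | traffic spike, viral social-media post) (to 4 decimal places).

P(traffic spike | viral social-media post) = 0.48*0.926 + 0.72*0.074 = 0.444480 + 0.053280 = 0.497760
Restricting to configurations with newsletter send present: 0.72*0.074 = 0.053280.
P(newsletter send | traffic spike, viral social-media post) = 0.053280 / 0.497760 ≈ 0.1070

P(newsletter send | traffic spike, viral social-media post) ≈ 0.1070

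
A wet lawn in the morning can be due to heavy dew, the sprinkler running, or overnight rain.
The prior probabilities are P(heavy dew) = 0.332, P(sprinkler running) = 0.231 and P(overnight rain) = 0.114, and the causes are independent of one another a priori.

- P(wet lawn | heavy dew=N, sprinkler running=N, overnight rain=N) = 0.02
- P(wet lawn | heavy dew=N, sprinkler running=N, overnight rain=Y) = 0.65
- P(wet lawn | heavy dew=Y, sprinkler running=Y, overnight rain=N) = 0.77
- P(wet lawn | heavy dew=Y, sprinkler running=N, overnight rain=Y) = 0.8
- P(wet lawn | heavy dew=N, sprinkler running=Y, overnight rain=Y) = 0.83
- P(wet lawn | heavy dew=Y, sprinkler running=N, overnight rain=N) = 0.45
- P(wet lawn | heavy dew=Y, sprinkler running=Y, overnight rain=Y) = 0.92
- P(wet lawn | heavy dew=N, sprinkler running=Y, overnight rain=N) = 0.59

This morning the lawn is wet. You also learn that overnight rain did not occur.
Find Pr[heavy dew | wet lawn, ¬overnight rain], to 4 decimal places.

P(wet lawn | ¬overnight rain) = 0.02·0.668·0.769 + 0.59·0.668·0.231 + 0.45·0.332·0.769 + 0.77·0.332·0.231 = 0.010274 + 0.091042 + 0.114889 + 0.059053 = 0.275258
The heavy dew-present share is 0.114889 + 0.059053 = 0.173942.
P(heavy dew | wet lawn, ¬overnight rain) = 0.173942 / 0.275258 ≈ 0.6319

Pr[heavy dew | wet lawn, ¬overnight rain] ≈ 0.6319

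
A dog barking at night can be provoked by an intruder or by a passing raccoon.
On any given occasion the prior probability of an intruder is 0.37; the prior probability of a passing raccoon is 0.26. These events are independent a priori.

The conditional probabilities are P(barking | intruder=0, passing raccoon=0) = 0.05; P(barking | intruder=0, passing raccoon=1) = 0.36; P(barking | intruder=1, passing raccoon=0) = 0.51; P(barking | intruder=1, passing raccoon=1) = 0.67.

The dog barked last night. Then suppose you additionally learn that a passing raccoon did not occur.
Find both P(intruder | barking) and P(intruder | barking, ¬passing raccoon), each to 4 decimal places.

P(intruder | barking) ≈ 0.7127; P(intruder | barking, ¬passing raccoon) ≈ 0.8569

For the numerator, keep only intruder=true terms: 0.139638 + 0.064454 = 0.204092
Denominator P(barking): 0.05·0.63·0.74 + 0.36·0.63·0.26 + 0.51·0.37·0.74 + 0.67·0.37·0.26 = 0.286370
Posterior = 0.204092 / 0.286370 ≈ 0.7127

Now also conditioning on passing raccoon≠true:
Enumerate both values of intruder and weight by the priors:
  P(barking | ¬passing raccoon) = 0.05*0.63 + 0.51*0.37
        = 0.031500 + 0.188700 = 0.220200
The terms with intruder present sum to 0.188700, so
  P(intruder | barking, ¬passing raccoon) = 0.188700 / 0.220200 ≈ 0.8569
Ruling out passing raccoon raises the posterior on intruder — the flip side of explaining away.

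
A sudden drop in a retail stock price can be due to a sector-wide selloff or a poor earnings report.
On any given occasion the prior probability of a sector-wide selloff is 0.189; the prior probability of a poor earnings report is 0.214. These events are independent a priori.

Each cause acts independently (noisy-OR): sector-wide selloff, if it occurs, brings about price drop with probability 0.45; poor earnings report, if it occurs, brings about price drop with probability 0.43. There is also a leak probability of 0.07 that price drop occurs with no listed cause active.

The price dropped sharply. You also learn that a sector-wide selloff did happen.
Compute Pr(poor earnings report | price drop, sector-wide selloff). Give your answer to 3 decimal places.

Under noisy-OR, P(price drop | causes) = 1 − (1−0.07)·∏(1−qᵢ) over the active causes.
For the numerator, keep only poor earnings report=true terms: 0.708445·0.214 = 0.151607
Denominator P(price drop | sector-wide selloff): 0.4885·0.786 + 0.708445·0.214 = 0.535568
P(poor earnings report | price drop, sector-wide selloff) = 0.151607/0.535568 ≈ 0.283

Pr(poor earnings report | price drop, sector-wide selloff) ≈ 0.283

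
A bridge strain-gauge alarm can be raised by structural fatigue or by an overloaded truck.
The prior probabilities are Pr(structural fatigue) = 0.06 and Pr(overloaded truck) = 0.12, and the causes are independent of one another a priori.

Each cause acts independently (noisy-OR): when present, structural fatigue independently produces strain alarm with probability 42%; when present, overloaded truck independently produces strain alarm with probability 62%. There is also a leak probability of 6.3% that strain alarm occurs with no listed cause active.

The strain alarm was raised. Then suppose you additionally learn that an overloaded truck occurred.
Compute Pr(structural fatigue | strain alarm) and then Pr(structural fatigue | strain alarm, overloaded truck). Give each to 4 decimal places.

Pr(structural fatigue | strain alarm) ≈ 0.1929; Pr(structural fatigue | strain alarm, overloaded truck) ≈ 0.0729

Under noisy-OR, P(strain alarm | causes) = 1 − (1−0.063)·∏(1−qᵢ) over the active causes.
Sum P(strain alarm|·) weighted by the priors over the 4 (structural fatigue, overloaded truck) configurations:
  P(strain alarm) = 0.063·0.94·0.88 + 0.64394·0.94·0.12 + 0.45654·0.06·0.88 + 0.793485·0.06·0.12
        = 0.052114 + 0.072636 + 0.024105 + 0.005713 = 0.154568
The terms with structural fatigue present sum to 0.029818, so
  P(structural fatigue | strain alarm) = 0.029818 / 0.154568 ≈ 0.1929

Now condition on the additional information:
Enumerate both values of structural fatigue and weight by the priors:
  P(strain alarm | overloaded truck) = 0.64394*0.94 + 0.793485*0.06
        = 0.605304 + 0.047609 = 0.652913
Configurations with structural fatigue contribute 0.047609, so
  P(structural fatigue | strain alarm, overloaded truck) = 0.047609 / 0.652913 ≈ 0.0729
The drop from 0.1929 to 0.0729 is the explaining-away (discounting) effect.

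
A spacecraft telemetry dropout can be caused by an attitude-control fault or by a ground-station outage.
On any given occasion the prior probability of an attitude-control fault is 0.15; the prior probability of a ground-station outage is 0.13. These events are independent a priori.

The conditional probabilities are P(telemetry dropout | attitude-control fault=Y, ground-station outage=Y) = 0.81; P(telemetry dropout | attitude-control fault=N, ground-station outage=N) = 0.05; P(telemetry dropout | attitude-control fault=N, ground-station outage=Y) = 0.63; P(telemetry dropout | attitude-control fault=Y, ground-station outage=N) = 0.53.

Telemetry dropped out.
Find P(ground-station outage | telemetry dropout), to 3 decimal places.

P(ground-station outage | telemetry dropout) ≈ 0.446

By total probability over the 4 (attitude-control fault, ground-station outage) configurations:
  P(telemetry dropout) = 0.05·0.85·0.87 + 0.63·0.85·0.13 + 0.53·0.15·0.87 + 0.81·0.15·0.13
        = 0.036975 + 0.069615 + 0.069165 + 0.015795 = 0.191550
Keeping only the ground-station outage-present terms gives 0.085410, so
  P(ground-station outage | telemetry dropout) = 0.085410 / 0.191550 ≈ 0.446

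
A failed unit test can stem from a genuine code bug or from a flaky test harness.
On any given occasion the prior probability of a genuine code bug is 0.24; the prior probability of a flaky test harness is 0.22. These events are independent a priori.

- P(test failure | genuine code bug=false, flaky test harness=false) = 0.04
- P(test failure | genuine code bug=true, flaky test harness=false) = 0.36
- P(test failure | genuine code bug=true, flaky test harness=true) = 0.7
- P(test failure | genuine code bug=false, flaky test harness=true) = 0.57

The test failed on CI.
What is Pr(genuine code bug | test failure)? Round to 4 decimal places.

For the numerator, keep only genuine code bug=true terms: 0.067392 + 0.036960 = 0.104352
Normalizer over all consistent configurations: 0.04·0.76·0.78 + 0.57·0.76·0.22 + 0.36·0.24·0.78 + 0.7·0.24·0.22 = 0.223368
Posterior = 0.104352 / 0.223368 ≈ 0.4672

Pr(genuine code bug | test failure) ≈ 0.4672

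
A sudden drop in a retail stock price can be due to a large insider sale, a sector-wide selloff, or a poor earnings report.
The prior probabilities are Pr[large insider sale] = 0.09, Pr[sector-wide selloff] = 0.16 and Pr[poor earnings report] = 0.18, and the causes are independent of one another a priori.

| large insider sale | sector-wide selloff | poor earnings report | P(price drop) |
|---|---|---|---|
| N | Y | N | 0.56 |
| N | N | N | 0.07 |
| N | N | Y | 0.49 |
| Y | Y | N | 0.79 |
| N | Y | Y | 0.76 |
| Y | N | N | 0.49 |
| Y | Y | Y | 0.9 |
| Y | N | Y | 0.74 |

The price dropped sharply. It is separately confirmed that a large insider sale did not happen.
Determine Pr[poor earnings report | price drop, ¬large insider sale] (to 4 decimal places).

P(price drop | ¬large insider sale) = 0.07·0.84·0.82 + 0.49·0.84·0.18 + 0.56·0.16·0.82 + 0.76·0.16·0.18 = 0.048216 + 0.074088 + 0.073472 + 0.021888 = 0.217664
The poor earnings report-present share is 0.074088 + 0.021888 = 0.095976.
So P(poor earnings report | price drop, ¬large insider sale) = 0.095976/0.217664 ≈ 0.4409.

Pr[poor earnings report | price drop, ¬large insider sale] ≈ 0.4409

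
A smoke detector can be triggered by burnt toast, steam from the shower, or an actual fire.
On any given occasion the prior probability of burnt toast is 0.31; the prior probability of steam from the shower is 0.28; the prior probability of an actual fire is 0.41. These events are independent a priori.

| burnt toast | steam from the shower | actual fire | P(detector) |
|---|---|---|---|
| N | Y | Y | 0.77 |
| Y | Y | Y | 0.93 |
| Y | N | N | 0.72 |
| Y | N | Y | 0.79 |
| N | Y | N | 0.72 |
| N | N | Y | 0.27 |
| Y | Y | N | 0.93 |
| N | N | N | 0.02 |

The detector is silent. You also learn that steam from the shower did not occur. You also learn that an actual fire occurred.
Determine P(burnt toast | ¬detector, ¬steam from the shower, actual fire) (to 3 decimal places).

By total probability over both values of burnt toast:
  P(¬detector | ¬steam from the shower, actual fire) = 0.73×0.69 + 0.21×0.31
        = 0.503700 + 0.065100 = 0.568800
Configurations with burnt toast contribute 0.065100, so
  P(burnt toast | ¬detector, ¬steam from the shower, actual fire) = 0.065100 / 0.568800 ≈ 0.114

P(burnt toast | ¬detector, ¬steam from the shower, actual fire) ≈ 0.114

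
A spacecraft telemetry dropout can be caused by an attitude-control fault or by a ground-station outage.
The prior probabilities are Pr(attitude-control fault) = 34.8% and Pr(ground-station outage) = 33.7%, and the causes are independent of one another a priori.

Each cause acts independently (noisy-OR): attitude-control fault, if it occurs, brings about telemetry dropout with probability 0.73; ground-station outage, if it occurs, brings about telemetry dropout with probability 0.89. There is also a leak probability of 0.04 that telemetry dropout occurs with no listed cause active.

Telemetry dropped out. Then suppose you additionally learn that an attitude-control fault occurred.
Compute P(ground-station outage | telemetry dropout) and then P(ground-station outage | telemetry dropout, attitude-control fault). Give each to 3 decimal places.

Under noisy-OR, P(telemetry dropout | causes) = 1 − (1−0.04)·∏(1−qᵢ) over the active causes.
Numerator (weight on configurations with ground-station outage): 0.196521 + 0.113932 = 0.310453
Denominator P(telemetry dropout): 0.04·0.652·0.663 + 0.8944·0.652·0.337 + 0.7408·0.348·0.663 + 0.971488·0.348·0.337 = 0.498664
Posterior = 0.310453 / 0.498664 ≈ 0.623

With the extra evidence:
P(telemetry dropout | attitude-control fault) = 0.7408*0.663 + 0.971488*0.337 = 0.491150 + 0.327391 = 0.818541
The ground-station outage-present share is 0.971488*0.337 = 0.327391.
Hence the posterior is 0.327391/0.818541 ≈ 0.400.
This is intercausal reasoning (explaining away): once attitude-control fault accounts for the telemetry dropout, ground-station outage becomes less likely.

P(ground-station outage | telemetry dropout) ≈ 0.623; P(ground-station outage | telemetry dropout, attitude-control fault) ≈ 0.400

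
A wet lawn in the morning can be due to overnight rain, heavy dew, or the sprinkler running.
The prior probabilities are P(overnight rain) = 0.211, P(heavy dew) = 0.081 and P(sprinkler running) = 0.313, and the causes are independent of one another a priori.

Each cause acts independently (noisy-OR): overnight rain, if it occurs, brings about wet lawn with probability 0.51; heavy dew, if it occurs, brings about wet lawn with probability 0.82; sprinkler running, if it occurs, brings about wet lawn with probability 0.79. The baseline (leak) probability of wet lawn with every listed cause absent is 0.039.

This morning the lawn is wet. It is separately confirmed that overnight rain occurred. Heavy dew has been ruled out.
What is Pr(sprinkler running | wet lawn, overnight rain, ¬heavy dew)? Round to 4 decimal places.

Under noisy-OR, P(wet lawn | causes) = 1 − (1−0.039)·∏(1−qᵢ) over the active causes.
Enumerate both values of sprinkler running and weight by the priors:
  P(wet lawn | overnight rain, ¬heavy dew) = 0.52911×0.687 + 0.901113×0.313
        = 0.363499 + 0.282048 = 0.645547
The terms with sprinkler running present sum to 0.282048, so
  P(sprinkler running | wet lawn, overnight rain, ¬heavy dew) = 0.282048 / 0.645547 ≈ 0.4369

Pr(sprinkler running | wet lawn, overnight rain, ¬heavy dew) ≈ 0.4369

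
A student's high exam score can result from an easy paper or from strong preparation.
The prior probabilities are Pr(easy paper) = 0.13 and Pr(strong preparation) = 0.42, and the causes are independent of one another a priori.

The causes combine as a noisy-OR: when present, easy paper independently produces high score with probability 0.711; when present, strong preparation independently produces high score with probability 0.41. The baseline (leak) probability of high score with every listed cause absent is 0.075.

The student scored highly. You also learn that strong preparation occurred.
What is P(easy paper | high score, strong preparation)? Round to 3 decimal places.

P(easy paper | high score, strong preparation) ≈ 0.217

Under noisy-OR, P(high score | causes) = 1 − (1−0.075)·∏(1−qᵢ) over the active causes.
By total probability over both values of easy paper:
  P(high score | strong preparation) = 0.45425×0.87 + 0.842278×0.13
        = 0.395197 + 0.109496 = 0.504693
The terms with easy paper present sum to 0.109496, so
  P(easy paper | high score, strong preparation) = 0.109496 / 0.504693 ≈ 0.217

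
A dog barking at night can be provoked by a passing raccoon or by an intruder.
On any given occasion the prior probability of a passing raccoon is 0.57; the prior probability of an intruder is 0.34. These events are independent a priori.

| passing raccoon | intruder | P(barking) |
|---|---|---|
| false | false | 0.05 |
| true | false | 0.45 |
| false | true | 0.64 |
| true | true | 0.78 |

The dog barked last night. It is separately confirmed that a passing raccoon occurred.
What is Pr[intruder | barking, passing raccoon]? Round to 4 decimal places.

By total probability over both values of intruder:
  P(barking | passing raccoon) = 0.45*0.66 + 0.78*0.34
        = 0.297000 + 0.265200 = 0.562200
Keeping only the intruder-present terms gives 0.265200, so
  P(intruder | barking, passing raccoon) = 0.265200 / 0.562200 ≈ 0.4717

Pr[intruder | barking, passing raccoon] ≈ 0.4717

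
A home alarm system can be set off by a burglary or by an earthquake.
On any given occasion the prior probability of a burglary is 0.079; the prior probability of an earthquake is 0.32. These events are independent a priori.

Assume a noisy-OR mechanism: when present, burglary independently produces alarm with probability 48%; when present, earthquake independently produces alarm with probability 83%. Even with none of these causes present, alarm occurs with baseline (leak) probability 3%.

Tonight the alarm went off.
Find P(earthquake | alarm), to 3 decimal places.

Under noisy-OR, P(alarm | causes) = 1 − (1−0.03)·∏(1−qᵢ) over the active causes.
For the numerator, keep only earthquake=true terms: 0.246121 + 0.023112 = 0.269233
The normalizing constant is 0.03*0.921*0.68 + 0.8351*0.921*0.32 + 0.4956*0.079*0.68 + 0.914252*0.079*0.32 = 0.314645
P(earthquake | alarm) = 0.269233/0.314645 ≈ 0.856

P(earthquake | alarm) ≈ 0.856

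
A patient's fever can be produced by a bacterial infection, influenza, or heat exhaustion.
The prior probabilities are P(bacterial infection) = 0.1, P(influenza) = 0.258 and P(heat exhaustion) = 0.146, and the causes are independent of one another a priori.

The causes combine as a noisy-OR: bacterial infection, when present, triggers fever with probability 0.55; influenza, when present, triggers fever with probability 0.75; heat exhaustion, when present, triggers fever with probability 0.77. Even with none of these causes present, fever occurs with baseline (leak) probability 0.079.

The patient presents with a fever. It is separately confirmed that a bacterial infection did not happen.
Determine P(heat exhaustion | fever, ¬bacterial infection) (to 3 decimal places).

Under noisy-OR, P(fever | causes) = 1 − (1−0.079)·∏(1−qᵢ) over the active causes.
P(fever | ¬bacterial infection) = 0.079·0.742·0.854 + 0.78817·0.742·0.146 + 0.76975·0.258·0.854 + 0.947043·0.258·0.146 = 0.050060 + 0.085384 + 0.169601 + 0.035673 = 0.340718
Restricting to configurations with heat exhaustion present: 0.085384 + 0.035673 = 0.121057.
P(heat exhaustion | fever, ¬bacterial infection) = 0.121057 / 0.340718 ≈ 0.355

P(heat exhaustion | fever, ¬bacterial infection) ≈ 0.355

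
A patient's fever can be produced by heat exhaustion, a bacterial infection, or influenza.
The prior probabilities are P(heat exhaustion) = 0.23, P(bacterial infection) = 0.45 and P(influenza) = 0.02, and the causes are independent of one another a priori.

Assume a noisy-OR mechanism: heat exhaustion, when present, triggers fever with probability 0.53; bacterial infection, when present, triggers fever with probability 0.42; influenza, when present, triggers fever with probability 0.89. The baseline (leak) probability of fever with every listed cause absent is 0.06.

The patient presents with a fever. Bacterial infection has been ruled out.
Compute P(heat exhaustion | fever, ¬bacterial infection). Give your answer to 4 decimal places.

P(heat exhaustion | fever, ¬bacterial infection) ≈ 0.6878

Under noisy-OR, P(fever | causes) = 1 − (1−0.06)·∏(1−qᵢ) over the active causes.
P(fever | ¬bacterial infection) = 0.06*0.77*0.98 + 0.8966*0.77*0.02 + 0.5582*0.23*0.98 + 0.951402*0.23*0.02 = 0.045276 + 0.013808 + 0.125818 + 0.004376 = 0.189278
The heat exhaustion-present share is 0.125818 + 0.004376 = 0.130194.
So P(heat exhaustion | fever, ¬bacterial infection) = 0.130194/0.189278 ≈ 0.6878.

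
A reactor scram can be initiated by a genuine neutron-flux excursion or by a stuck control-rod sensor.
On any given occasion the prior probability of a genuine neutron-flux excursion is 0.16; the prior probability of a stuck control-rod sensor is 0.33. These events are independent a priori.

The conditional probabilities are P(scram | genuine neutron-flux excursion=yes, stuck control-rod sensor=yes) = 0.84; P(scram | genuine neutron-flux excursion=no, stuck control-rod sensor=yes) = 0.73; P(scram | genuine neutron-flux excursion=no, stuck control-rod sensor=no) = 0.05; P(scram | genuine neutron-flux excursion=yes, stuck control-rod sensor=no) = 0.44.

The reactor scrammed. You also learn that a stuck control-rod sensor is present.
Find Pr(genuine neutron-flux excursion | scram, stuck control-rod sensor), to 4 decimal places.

Pr(genuine neutron-flux excursion | scram, stuck control-rod sensor) ≈ 0.1798

P(scram | stuck control-rod sensor) = 0.73·0.84 + 0.84·0.16 = 0.613200 + 0.134400 = 0.747600
The genuine neutron-flux excursion-present share is 0.84·0.16 = 0.134400.
P(genuine neutron-flux excursion | scram, stuck control-rod sensor) = 0.134400 / 0.747600 ≈ 0.1798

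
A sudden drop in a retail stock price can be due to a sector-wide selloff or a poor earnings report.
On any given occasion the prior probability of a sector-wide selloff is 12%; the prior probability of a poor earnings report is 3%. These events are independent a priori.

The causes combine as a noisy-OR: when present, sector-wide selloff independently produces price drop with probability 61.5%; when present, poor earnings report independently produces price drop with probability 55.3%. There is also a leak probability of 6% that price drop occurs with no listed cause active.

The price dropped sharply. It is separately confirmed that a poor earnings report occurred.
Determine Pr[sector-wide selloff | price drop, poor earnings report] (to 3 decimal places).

Pr[sector-wide selloff | price drop, poor earnings report] ≈ 0.165

Under noisy-OR, P(price drop | causes) = 1 − (1−0.06)·∏(1−qᵢ) over the active causes.
Sum P(price drop|·) weighted by the priors over both values of sector-wide selloff:
  P(price drop | poor earnings report) = 0.57982*0.88 + 0.838231*0.12
        = 0.510242 + 0.100588 = 0.610830
The terms with sector-wide selloff present sum to 0.100588, so
  P(sector-wide selloff | price drop, poor earnings report) = 0.100588 / 0.610830 ≈ 0.165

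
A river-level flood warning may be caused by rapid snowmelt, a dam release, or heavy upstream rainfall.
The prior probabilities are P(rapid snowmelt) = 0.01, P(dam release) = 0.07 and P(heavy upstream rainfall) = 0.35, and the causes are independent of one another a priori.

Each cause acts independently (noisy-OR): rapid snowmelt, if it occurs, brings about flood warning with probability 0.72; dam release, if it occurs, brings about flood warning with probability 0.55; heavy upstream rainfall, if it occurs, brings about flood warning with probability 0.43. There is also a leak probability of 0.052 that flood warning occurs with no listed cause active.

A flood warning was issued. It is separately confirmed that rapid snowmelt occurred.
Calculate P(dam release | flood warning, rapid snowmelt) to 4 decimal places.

P(dam release | flood warning, rapid snowmelt) ≈ 0.0803

Under noisy-OR, P(flood warning | causes) = 1 − (1−0.052)·∏(1−qᵢ) over the active causes.
Enumerate the 4 (dam release, heavy upstream rainfall) configurations and weight by the priors:
  P(flood warning | rapid snowmelt) = 0.73456×0.93×0.65 + 0.848699×0.93×0.35 + 0.880552×0.07×0.65 + 0.931915×0.07×0.35
        = 0.444042 + 0.276252 + 0.040065 + 0.022832 = 0.783191
Keeping only the dam release-present terms gives 0.062897, so
  P(dam release | flood warning, rapid snowmelt) = 0.062897 / 0.783191 ≈ 0.0803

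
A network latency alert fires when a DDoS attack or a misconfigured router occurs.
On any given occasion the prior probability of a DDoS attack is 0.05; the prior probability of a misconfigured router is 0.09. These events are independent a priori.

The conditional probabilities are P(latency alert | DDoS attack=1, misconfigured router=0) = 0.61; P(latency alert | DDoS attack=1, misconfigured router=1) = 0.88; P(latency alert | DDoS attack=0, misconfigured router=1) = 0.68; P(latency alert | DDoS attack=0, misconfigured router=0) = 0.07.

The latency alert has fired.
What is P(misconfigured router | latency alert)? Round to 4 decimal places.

Sum P(latency alert|·) weighted by the priors over the 4 (DDoS attack, misconfigured router) configurations:
  P(latency alert) = 0.07*0.95*0.91 + 0.68*0.95*0.09 + 0.61*0.05*0.91 + 0.88*0.05*0.09
        = 0.060515 + 0.058140 + 0.027755 + 0.003960 = 0.150370
Configurations with misconfigured router contribute 0.062100, so
  P(misconfigured router | latency alert) = 0.062100 / 0.150370 ≈ 0.4130

P(misconfigured router | latency alert) ≈ 0.4130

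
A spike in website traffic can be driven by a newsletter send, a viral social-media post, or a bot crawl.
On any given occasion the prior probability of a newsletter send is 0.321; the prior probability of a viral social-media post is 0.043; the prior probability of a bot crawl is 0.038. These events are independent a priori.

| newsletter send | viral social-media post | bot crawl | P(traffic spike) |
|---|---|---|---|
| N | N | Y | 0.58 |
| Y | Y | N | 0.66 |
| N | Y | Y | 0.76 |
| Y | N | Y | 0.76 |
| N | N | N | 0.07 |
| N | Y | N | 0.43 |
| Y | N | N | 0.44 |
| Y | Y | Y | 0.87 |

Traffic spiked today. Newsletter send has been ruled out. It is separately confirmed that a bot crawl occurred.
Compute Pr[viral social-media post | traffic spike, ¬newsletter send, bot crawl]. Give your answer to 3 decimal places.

Pr[viral social-media post | traffic spike, ¬newsletter send, bot crawl] ≈ 0.056

Sum P(traffic spike|·) weighted by the priors over both values of viral social-media post:
  P(traffic spike | ¬newsletter send, bot crawl) = 0.58×0.957 + 0.76×0.043
        = 0.555060 + 0.032680 = 0.587740
The terms with viral social-media post present sum to 0.032680, so
  P(viral social-media post | traffic spike, ¬newsletter send, bot crawl) = 0.032680 / 0.587740 ≈ 0.056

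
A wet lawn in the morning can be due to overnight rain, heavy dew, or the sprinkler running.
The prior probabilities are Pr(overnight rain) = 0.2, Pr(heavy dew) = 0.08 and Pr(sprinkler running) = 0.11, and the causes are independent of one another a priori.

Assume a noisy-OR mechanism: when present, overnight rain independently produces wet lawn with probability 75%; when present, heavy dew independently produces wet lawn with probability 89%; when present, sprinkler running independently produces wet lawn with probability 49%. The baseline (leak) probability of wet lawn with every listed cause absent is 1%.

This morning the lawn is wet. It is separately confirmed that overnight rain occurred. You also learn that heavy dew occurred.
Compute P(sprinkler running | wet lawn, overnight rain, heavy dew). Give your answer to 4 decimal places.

P(sprinkler running | wet lawn, overnight rain, heavy dew) ≈ 0.1113

Under noisy-OR, P(wet lawn | causes) = 1 − (1−0.01)·∏(1−qᵢ) over the active causes.
By total probability over both values of sprinkler running:
  P(wet lawn | overnight rain, heavy dew) = 0.972775*0.89 + 0.986115*0.11
        = 0.865770 + 0.108473 = 0.974243
Configurations with sprinkler running contribute 0.108473, so
  P(sprinkler running | wet lawn, overnight rain, heavy dew) = 0.108473 / 0.974243 ≈ 0.1113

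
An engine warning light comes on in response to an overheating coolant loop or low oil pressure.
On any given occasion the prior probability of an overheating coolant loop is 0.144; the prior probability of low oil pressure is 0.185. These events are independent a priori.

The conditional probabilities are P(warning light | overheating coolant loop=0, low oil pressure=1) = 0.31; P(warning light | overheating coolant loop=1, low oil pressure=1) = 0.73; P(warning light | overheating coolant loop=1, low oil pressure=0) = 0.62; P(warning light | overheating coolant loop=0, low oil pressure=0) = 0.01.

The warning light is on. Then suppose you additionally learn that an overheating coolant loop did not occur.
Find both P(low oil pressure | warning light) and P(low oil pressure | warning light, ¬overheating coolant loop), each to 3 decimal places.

P(low oil pressure | warning light) ≈ 0.462; P(low oil pressure | warning light, ¬overheating coolant loop) ≈ 0.876

P(warning light) = 0.01·0.856·0.815 + 0.31·0.856·0.185 + 0.62·0.144·0.815 + 0.73·0.144·0.185 = 0.006976 + 0.049092 + 0.072763 + 0.019447 = 0.148278
The low oil pressure-present share is 0.049092 + 0.019447 = 0.068539.
So P(low oil pressure | warning light) = 0.068539/0.148278 ≈ 0.462.

Now also conditioning on overheating coolant loop≠true:
P(warning light | ¬overheating coolant loop) = 0.01·0.815 + 0.31·0.185 = 0.008150 + 0.057350 = 0.065500
Restricting to configurations with low oil pressure present: 0.31·0.185 = 0.057350.
Hence the posterior is 0.057350/0.065500 ≈ 0.876.
Ruling out overheating coolant loop raises the posterior on low oil pressure — the flip side of explaining away.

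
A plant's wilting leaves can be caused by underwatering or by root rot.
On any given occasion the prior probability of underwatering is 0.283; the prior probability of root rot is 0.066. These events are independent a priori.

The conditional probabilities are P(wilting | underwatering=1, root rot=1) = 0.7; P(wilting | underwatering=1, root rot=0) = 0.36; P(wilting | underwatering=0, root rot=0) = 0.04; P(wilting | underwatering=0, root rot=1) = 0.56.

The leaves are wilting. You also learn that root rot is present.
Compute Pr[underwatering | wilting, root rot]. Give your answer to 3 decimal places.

By total probability over both values of underwatering:
  P(wilting | root rot) = 0.56*0.717 + 0.7*0.283
        = 0.401520 + 0.198100 = 0.599620
The terms with underwatering present sum to 0.198100, so
  P(underwatering | wilting, root rot) = 0.198100 / 0.599620 ≈ 0.330

Pr[underwatering | wilting, root rot] ≈ 0.330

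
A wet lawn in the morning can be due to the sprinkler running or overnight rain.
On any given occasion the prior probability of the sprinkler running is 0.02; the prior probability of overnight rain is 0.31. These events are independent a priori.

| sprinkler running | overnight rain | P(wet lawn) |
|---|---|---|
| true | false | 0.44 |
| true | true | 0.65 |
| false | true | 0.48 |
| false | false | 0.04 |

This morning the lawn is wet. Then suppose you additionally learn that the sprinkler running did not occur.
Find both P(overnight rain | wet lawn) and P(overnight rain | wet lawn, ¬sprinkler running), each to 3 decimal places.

P(wet lawn) = 0.04*0.98*0.69 + 0.48*0.98*0.31 + 0.44*0.02*0.69 + 0.65*0.02*0.31 = 0.027048 + 0.145824 + 0.006072 + 0.004030 = 0.182974
Restricting to configurations with overnight rain present: 0.145824 + 0.004030 = 0.149854.
P(overnight rain | wet lawn) = 0.149854 / 0.182974 ≈ 0.819

With the extra evidence:
Enumerate both values of overnight rain and weight by the priors:
  P(wet lawn | ¬sprinkler running) = 0.04·0.69 + 0.48·0.31
        = 0.027600 + 0.148800 = 0.176400
Keeping only the overnight rain-present terms gives 0.148800, so
  P(overnight rain | wet lawn, ¬sprinkler running) = 0.148800 / 0.176400 ≈ 0.844

P(overnight rain | wet lawn) ≈ 0.819; P(overnight rain | wet lawn, ¬sprinkler running) ≈ 0.844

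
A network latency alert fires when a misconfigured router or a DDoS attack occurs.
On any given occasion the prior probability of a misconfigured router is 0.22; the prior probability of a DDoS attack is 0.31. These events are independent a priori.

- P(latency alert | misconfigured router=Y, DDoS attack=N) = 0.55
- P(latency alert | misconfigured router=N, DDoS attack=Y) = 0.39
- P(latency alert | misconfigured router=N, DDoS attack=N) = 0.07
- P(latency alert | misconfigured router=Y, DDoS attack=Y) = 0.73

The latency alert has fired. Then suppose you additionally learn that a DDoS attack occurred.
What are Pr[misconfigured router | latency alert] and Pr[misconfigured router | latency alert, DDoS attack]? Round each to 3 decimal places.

Pr[misconfigured router | latency alert] ≈ 0.502; Pr[misconfigured router | latency alert, DDoS attack] ≈ 0.346

By total probability over the 4 (misconfigured router, DDoS attack) configurations:
  P(latency alert) = 0.07×0.78×0.69 + 0.39×0.78×0.31 + 0.55×0.22×0.69 + 0.73×0.22×0.31
        = 0.037674 + 0.094302 + 0.083490 + 0.049786 = 0.265252
Keeping only the misconfigured router-present terms gives 0.133276, so
  P(misconfigured router | latency alert) = 0.133276 / 0.265252 ≈ 0.502

With the extra evidence:
Weight on misconfigured router=true, given the evidence: 0.73×0.22 = 0.160600
Normalizer over all consistent configurations: 0.39×0.78 + 0.73×0.22 = 0.464800
Posterior = 0.160600 / 0.464800 ≈ 0.346
The drop from 0.502 to 0.346 is the explaining-away (discounting) effect.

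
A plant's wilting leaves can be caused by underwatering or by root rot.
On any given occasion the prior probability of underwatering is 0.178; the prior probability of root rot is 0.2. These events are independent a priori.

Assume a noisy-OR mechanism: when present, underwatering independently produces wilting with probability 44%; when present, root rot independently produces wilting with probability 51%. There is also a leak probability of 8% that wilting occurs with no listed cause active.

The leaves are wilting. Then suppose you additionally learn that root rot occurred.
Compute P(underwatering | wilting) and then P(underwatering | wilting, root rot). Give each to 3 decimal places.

Under noisy-OR, P(wilting | causes) = 1 − (1−0.08)·∏(1−qᵢ) over the active causes.
Enumerate the 4 (underwatering, root rot) configurations and weight by the priors:
  P(wilting) = 0.08·0.822·0.8 + 0.5492·0.822·0.2 + 0.4848·0.178·0.8 + 0.747552·0.178·0.2
        = 0.052608 + 0.090288 + 0.069036 + 0.026613 = 0.238545
Keeping only the underwatering-present terms gives 0.095649, so
  P(underwatering | wilting) = 0.095649 / 0.238545 ≈ 0.401

With the extra evidence:
P(wilting | root rot) = 0.5492·0.822 + 0.747552·0.178 = 0.451442 + 0.133064 = 0.584506
Restricting to configurations with underwatering present: 0.747552·0.178 = 0.133064.
So P(underwatering | wilting, root rot) = 0.133064/0.584506 ≈ 0.228.

P(underwatering | wilting) ≈ 0.401; P(underwatering | wilting, root rot) ≈ 0.228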